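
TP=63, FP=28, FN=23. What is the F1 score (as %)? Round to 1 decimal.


Precision = TP / (TP + FP) = 63 / 91 = 0.6923
Recall = TP / (TP + FN) = 63 / 86 = 0.7326
F1 = 2 * P * R / (P + R)
= 2 * 0.6923 * 0.7326 / (0.6923 + 0.7326)
= 1.0143 / 1.4249
= 0.7119
As percentage: 71.2%

71.2


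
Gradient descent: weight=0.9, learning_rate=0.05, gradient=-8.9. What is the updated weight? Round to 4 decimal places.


w_new = w_old - lr * gradient
= 0.9 - 0.05 * -8.9
= 0.9 - (-0.445)
= 1.3450

1.3450


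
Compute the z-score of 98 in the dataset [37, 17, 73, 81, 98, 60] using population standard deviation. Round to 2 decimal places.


Mean = (37 + 17 + 73 + 81 + 98 + 60) / 6 = 61.0
Variance = sum((x_i - mean)^2) / n = 737.6667
Std = sqrt(737.6667) = 27.16
Z = (x - mean) / std
= (98 - 61.0) / 27.16
= 37.0 / 27.16
= 1.36

1.36


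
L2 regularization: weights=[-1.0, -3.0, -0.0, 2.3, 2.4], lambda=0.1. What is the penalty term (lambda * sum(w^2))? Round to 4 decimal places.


Squaring each weight:
(-1.0)^2 = 1.0
(-3.0)^2 = 9.0
(-0.0)^2 = 0.0
2.3^2 = 5.29
2.4^2 = 5.76
Sum of squares = 21.05
Penalty = 0.1 * 21.05 = 2.1050

2.1050


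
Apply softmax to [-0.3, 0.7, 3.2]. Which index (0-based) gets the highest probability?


Softmax is a monotonic transformation, so it preserves the argmax.
We need to find the index of the maximum logit.
Index 0: -0.3
Index 1: 0.7
Index 2: 3.2
Maximum logit = 3.2 at index 2

2


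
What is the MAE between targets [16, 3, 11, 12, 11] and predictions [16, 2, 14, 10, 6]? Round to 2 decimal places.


Absolute errors: [0, 1, 3, 2, 5]
Sum of absolute errors = 11
MAE = 11 / 5 = 2.20

2.20


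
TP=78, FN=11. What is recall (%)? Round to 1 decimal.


Recall = TP / (TP + FN) * 100
= 78 / (78 + 11)
= 78 / 89
= 0.8764
= 87.6%

87.6


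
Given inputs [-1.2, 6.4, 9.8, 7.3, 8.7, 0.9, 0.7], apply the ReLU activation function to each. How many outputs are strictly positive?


ReLU(x) = max(0, x) for each element:
ReLU(-1.2) = 0
ReLU(6.4) = 6.4
ReLU(9.8) = 9.8
ReLU(7.3) = 7.3
ReLU(8.7) = 8.7
ReLU(0.9) = 0.9
ReLU(0.7) = 0.7
Active neurons (>0): 6

6


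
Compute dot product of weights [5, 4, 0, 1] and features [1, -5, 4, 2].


Element-wise products:
5 * 1 = 5
4 * -5 = -20
0 * 4 = 0
1 * 2 = 2
Sum = 5 + -20 + 0 + 2
= -13

-13


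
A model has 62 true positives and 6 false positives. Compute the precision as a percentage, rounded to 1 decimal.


Precision = TP / (TP + FP) * 100
= 62 / (62 + 6)
= 62 / 68
= 0.9118
= 91.2%

91.2


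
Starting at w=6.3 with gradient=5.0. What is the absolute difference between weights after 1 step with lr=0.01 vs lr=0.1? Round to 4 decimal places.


With lr=0.01: w_new = 6.3 - 0.01 * 5.0 = 6.25
With lr=0.1: w_new = 6.3 - 0.1 * 5.0 = 5.8
Absolute difference = |6.25 - 5.8|
= 0.4500

0.4500


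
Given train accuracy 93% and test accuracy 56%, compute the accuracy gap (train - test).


Gap = train_accuracy - test_accuracy
= 93 - 56
= 37%
This large gap strongly indicates overfitting.

37


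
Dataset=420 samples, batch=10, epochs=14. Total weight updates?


Iterations per epoch = 420 / 10 = 42
Total updates = iterations_per_epoch * epochs
= 42 * 14
= 588

588


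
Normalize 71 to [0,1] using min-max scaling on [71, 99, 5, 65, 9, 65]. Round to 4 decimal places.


Min = 5, Max = 99
Range = 99 - 5 = 94
Scaled = (x - min) / (max - min)
= (71 - 5) / 94
= 66 / 94
= 0.7021

0.7021


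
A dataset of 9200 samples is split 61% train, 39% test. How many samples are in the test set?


Train samples = 9200 * 61% = 5612
Test samples = 9200 - 5612
= 3588

3588


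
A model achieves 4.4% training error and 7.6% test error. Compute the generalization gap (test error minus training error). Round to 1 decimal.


Generalization gap = test_error - train_error
= 7.6 - 4.4
= 3.2%
A moderate gap.

3.2


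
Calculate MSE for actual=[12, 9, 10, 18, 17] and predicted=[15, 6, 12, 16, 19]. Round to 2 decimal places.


Differences: [-3, 3, -2, 2, -2]
Squared errors: [9, 9, 4, 4, 4]
Sum of squared errors = 30
MSE = 30 / 5 = 6.00

6.00


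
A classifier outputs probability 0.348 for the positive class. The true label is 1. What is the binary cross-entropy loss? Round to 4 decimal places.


For y=1: Loss = -log(p)
= -log(0.348)
= -(-1.0556)
= 1.0556

1.0556


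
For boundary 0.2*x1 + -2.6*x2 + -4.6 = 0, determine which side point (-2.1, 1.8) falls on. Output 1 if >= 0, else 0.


Compute 0.2 * -2.1 + -2.6 * 1.8 + -4.6
= -0.42 + -4.68 + -4.6
= -9.7
Since -9.7 < 0, the point is on the negative side.

0


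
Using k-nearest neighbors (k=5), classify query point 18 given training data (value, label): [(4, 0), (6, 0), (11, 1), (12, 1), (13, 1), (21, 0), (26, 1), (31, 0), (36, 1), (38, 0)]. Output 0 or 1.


Distances from query 18:
Point 21 (class 0): distance = 3
Point 13 (class 1): distance = 5
Point 12 (class 1): distance = 6
Point 11 (class 1): distance = 7
Point 26 (class 1): distance = 8
K=5 nearest neighbors: classes = [0, 1, 1, 1, 1]
Votes for class 1: 4 / 5
Majority vote => class 1

1


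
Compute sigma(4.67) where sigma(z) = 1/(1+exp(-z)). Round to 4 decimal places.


sigmoid(z) = 1 / (1 + exp(-z))
exp(-(4.67)) = exp(-4.67) = 0.0094
1 + 0.0094 = 1.0094
1 / 1.0094 = 0.9907

0.9907


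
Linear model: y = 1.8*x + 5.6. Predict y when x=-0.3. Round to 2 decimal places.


y = 1.8 * -0.3 + (5.6)
= -0.54 + (5.6)
= 5.06

5.06


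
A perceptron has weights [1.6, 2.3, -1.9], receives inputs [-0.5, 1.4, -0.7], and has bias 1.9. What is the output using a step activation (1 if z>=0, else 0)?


z = w . x + b
= 1.6*-0.5 + 2.3*1.4 + -1.9*-0.7 + 1.9
= -0.8 + 3.22 + 1.33 + 1.9
= 3.75 + 1.9
= 5.65
Since z = 5.65 >= 0, output = 1

1


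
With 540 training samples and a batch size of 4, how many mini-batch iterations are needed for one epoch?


Iterations per epoch = dataset_size / batch_size
= 540 / 4
= 135

135


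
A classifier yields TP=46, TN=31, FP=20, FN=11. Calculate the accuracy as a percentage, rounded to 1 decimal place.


Accuracy = (TP + TN) / (TP + TN + FP + FN) * 100
= (46 + 31) / (46 + 31 + 20 + 11)
= 77 / 108
= 0.713
= 71.3%

71.3


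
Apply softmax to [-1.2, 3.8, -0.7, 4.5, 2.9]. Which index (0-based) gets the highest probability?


Softmax is a monotonic transformation, so it preserves the argmax.
We need to find the index of the maximum logit.
Index 0: -1.2
Index 1: 3.8
Index 2: -0.7
Index 3: 4.5
Index 4: 2.9
Maximum logit = 4.5 at index 3

3


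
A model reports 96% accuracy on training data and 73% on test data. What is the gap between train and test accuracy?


Gap = train_accuracy - test_accuracy
= 96 - 73
= 23%
This large gap strongly indicates overfitting.

23


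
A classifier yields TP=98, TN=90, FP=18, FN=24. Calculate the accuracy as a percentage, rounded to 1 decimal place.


Accuracy = (TP + TN) / (TP + TN + FP + FN) * 100
= (98 + 90) / (98 + 90 + 18 + 24)
= 188 / 230
= 0.8174
= 81.7%

81.7


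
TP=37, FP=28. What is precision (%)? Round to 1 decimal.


Precision = TP / (TP + FP) * 100
= 37 / (37 + 28)
= 37 / 65
= 0.5692
= 56.9%

56.9


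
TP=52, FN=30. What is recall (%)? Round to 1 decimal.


Recall = TP / (TP + FN) * 100
= 52 / (52 + 30)
= 52 / 82
= 0.6341
= 63.4%

63.4


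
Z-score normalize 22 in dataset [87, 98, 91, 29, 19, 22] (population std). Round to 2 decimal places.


Mean = (87 + 98 + 91 + 29 + 19 + 22) / 6 = 57.6667
Variance = sum((x_i - mean)^2) / n = 1197.8889
Std = sqrt(1197.8889) = 34.6105
Z = (x - mean) / std
= (22 - 57.6667) / 34.6105
= -35.6667 / 34.6105
= -1.03

-1.03


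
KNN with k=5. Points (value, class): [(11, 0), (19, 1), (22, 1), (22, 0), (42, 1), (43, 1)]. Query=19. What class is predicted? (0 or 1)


Distances from query 19:
Point 19 (class 1): distance = 0
Point 22 (class 0): distance = 3
Point 22 (class 1): distance = 3
Point 11 (class 0): distance = 8
Point 42 (class 1): distance = 23
K=5 nearest neighbors: classes = [1, 0, 1, 0, 1]
Votes for class 1: 3 / 5
Majority vote => class 1

1


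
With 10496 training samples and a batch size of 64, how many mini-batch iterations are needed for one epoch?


Iterations per epoch = dataset_size / batch_size
= 10496 / 64
= 164

164


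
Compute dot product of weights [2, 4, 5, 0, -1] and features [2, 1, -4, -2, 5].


Element-wise products:
2 * 2 = 4
4 * 1 = 4
5 * -4 = -20
0 * -2 = 0
-1 * 5 = -5
Sum = 4 + 4 + -20 + 0 + -5
= -17

-17


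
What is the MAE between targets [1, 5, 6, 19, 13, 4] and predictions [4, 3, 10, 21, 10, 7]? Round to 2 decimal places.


Absolute errors: [3, 2, 4, 2, 3, 3]
Sum of absolute errors = 17
MAE = 17 / 6 = 2.83

2.83


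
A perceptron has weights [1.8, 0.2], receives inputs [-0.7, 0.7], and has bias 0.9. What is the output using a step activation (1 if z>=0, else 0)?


z = w . x + b
= 1.8*-0.7 + 0.2*0.7 + 0.9
= -1.26 + 0.14 + 0.9
= -1.12 + 0.9
= -0.22
Since z = -0.22 < 0, output = 0

0


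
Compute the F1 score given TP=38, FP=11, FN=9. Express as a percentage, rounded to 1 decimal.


Precision = TP / (TP + FP) = 38 / 49 = 0.7755
Recall = TP / (TP + FN) = 38 / 47 = 0.8085
F1 = 2 * P * R / (P + R)
= 2 * 0.7755 * 0.8085 / (0.7755 + 0.8085)
= 1.254 / 1.584
= 0.7917
As percentage: 79.2%

79.2


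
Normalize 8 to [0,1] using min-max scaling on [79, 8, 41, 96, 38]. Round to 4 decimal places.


Min = 8, Max = 96
Range = 96 - 8 = 88
Scaled = (x - min) / (max - min)
= (8 - 8) / 88
= 0 / 88
= 0.0000

0.0000


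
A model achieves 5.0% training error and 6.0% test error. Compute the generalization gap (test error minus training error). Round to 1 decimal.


Generalization gap = test_error - train_error
= 6.0 - 5.0
= 1.0%
A small gap suggests good generalization.

1.0


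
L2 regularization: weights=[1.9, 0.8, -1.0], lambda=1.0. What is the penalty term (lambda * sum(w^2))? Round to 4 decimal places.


Squaring each weight:
1.9^2 = 3.61
0.8^2 = 0.64
(-1.0)^2 = 1.0
Sum of squares = 5.25
Penalty = 1.0 * 5.25 = 5.2500

5.2500


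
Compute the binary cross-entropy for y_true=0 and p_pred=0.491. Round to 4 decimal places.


For y=0: Loss = -log(1-p)
= -log(1 - 0.491)
= -log(0.509)
= -(-0.6753)
= 0.6753

0.6753


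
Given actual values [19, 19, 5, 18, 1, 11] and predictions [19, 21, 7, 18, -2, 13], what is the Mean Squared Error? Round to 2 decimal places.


Differences: [0, -2, -2, 0, 3, -2]
Squared errors: [0, 4, 4, 0, 9, 4]
Sum of squared errors = 21
MSE = 21 / 6 = 3.50

3.50


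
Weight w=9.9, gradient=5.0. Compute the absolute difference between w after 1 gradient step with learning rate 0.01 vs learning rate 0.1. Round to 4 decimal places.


With lr=0.01: w_new = 9.9 - 0.01 * 5.0 = 9.85
With lr=0.1: w_new = 9.9 - 0.1 * 5.0 = 9.4
Absolute difference = |9.85 - 9.4|
= 0.4500

0.4500


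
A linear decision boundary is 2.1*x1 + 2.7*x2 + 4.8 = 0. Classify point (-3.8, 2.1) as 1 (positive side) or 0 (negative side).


Compute 2.1 * -3.8 + 2.7 * 2.1 + 4.8
= -7.98 + 5.67 + 4.8
= 2.49
Since 2.49 >= 0, the point is on the positive side.

1


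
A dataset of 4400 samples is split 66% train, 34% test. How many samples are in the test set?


Train samples = 4400 * 66% = 2904
Test samples = 4400 - 2904
= 1496

1496


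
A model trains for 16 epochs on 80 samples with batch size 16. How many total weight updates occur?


Iterations per epoch = 80 / 16 = 5
Total updates = iterations_per_epoch * epochs
= 5 * 16
= 80

80


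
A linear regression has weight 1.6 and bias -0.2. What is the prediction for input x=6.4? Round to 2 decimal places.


y = 1.6 * 6.4 + (-0.2)
= 10.24 + (-0.2)
= 10.04

10.04


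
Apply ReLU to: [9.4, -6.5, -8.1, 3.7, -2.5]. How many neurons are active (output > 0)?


ReLU(x) = max(0, x) for each element:
ReLU(9.4) = 9.4
ReLU(-6.5) = 0
ReLU(-8.1) = 0
ReLU(3.7) = 3.7
ReLU(-2.5) = 0
Active neurons (>0): 2

2


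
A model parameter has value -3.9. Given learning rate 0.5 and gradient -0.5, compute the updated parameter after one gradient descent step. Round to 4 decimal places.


w_new = w_old - lr * gradient
= -3.9 - 0.5 * -0.5
= -3.9 - (-0.25)
= -3.6500

-3.6500


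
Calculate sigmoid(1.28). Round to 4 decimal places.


sigmoid(z) = 1 / (1 + exp(-z))
exp(-(1.28)) = exp(-1.28) = 0.278
1 + 0.278 = 1.278
1 / 1.278 = 0.7824

0.7824


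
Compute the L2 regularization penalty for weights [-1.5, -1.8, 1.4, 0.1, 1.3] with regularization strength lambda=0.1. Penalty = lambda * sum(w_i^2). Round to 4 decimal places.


Squaring each weight:
(-1.5)^2 = 2.25
(-1.8)^2 = 3.24
1.4^2 = 1.96
0.1^2 = 0.01
1.3^2 = 1.69
Sum of squares = 9.15
Penalty = 0.1 * 9.15 = 0.9150

0.9150


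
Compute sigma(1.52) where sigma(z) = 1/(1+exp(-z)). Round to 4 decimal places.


sigmoid(z) = 1 / (1 + exp(-z))
exp(-(1.52)) = exp(-1.52) = 0.2187
1 + 0.2187 = 1.2187
1 / 1.2187 = 0.8205

0.8205


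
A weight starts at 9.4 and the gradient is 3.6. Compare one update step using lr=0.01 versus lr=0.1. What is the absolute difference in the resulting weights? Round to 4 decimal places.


With lr=0.01: w_new = 9.4 - 0.01 * 3.6 = 9.364
With lr=0.1: w_new = 9.4 - 0.1 * 3.6 = 9.04
Absolute difference = |9.364 - 9.04|
= 0.3240

0.3240


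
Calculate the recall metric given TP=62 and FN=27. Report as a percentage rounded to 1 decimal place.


Recall = TP / (TP + FN) * 100
= 62 / (62 + 27)
= 62 / 89
= 0.6966
= 69.7%

69.7


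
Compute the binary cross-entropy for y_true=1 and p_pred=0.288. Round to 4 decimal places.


For y=1: Loss = -log(p)
= -log(0.288)
= -(-1.2448)
= 1.2448

1.2448


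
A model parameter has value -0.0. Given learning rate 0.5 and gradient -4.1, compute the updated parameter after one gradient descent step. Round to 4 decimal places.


w_new = w_old - lr * gradient
= -0.0 - 0.5 * -4.1
= -0.0 - (-2.05)
= 2.0500

2.0500


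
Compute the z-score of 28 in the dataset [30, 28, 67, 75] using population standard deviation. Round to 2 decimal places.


Mean = (30 + 28 + 67 + 75) / 4 = 50.0
Variance = sum((x_i - mean)^2) / n = 449.5
Std = sqrt(449.5) = 21.2014
Z = (x - mean) / std
= (28 - 50.0) / 21.2014
= -22.0 / 21.2014
= -1.04

-1.04


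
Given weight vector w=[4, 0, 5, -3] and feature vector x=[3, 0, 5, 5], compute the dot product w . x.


Element-wise products:
4 * 3 = 12
0 * 0 = 0
5 * 5 = 25
-3 * 5 = -15
Sum = 12 + 0 + 25 + -15
= 22

22


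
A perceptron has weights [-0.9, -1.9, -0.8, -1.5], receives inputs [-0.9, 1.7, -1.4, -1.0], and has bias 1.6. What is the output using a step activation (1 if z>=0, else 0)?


z = w . x + b
= -0.9*-0.9 + -1.9*1.7 + -0.8*-1.4 + -1.5*-1.0 + 1.6
= 0.81 + -3.23 + 1.12 + 1.5 + 1.6
= 0.2 + 1.6
= 1.8
Since z = 1.8 >= 0, output = 1

1


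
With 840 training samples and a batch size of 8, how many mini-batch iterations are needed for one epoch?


Iterations per epoch = dataset_size / batch_size
= 840 / 8
= 105

105


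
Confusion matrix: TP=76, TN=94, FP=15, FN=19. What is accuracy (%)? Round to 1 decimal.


Accuracy = (TP + TN) / (TP + TN + FP + FN) * 100
= (76 + 94) / (76 + 94 + 15 + 19)
= 170 / 204
= 0.8333
= 83.3%

83.3


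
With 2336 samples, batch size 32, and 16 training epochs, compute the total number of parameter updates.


Iterations per epoch = 2336 / 32 = 73
Total updates = iterations_per_epoch * epochs
= 73 * 16
= 1168

1168


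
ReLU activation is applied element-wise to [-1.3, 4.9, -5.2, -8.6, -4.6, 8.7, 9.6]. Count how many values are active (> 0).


ReLU(x) = max(0, x) for each element:
ReLU(-1.3) = 0
ReLU(4.9) = 4.9
ReLU(-5.2) = 0
ReLU(-8.6) = 0
ReLU(-4.6) = 0
ReLU(8.7) = 8.7
ReLU(9.6) = 9.6
Active neurons (>0): 3

3


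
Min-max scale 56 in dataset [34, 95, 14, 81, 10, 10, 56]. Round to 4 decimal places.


Min = 10, Max = 95
Range = 95 - 10 = 85
Scaled = (x - min) / (max - min)
= (56 - 10) / 85
= 46 / 85
= 0.5412

0.5412


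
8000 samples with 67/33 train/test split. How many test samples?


Train samples = 8000 * 67% = 5360
Test samples = 8000 - 5360
= 2640

2640


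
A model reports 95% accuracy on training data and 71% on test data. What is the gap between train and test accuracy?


Gap = train_accuracy - test_accuracy
= 95 - 71
= 24%
This large gap strongly indicates overfitting.

24


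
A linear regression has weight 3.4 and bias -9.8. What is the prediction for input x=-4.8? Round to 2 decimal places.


y = 3.4 * -4.8 + (-9.8)
= -16.32 + (-9.8)
= -26.12

-26.12


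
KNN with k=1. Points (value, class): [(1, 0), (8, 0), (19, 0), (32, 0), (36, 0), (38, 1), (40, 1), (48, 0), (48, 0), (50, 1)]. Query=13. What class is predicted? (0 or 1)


Distances from query 13:
Point 8 (class 0): distance = 5
K=1 nearest neighbors: classes = [0]
Votes for class 1: 0 / 1
Majority vote => class 0

0


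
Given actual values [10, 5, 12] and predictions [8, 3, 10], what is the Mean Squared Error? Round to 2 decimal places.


Differences: [2, 2, 2]
Squared errors: [4, 4, 4]
Sum of squared errors = 12
MSE = 12 / 3 = 4.00

4.00


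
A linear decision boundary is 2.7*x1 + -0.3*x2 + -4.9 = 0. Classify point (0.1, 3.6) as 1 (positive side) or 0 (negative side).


Compute 2.7 * 0.1 + -0.3 * 3.6 + -4.9
= 0.27 + -1.08 + -4.9
= -5.71
Since -5.71 < 0, the point is on the negative side.

0


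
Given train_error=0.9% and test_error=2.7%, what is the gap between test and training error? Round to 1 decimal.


Generalization gap = test_error - train_error
= 2.7 - 0.9
= 1.8%
A small gap suggests good generalization.

1.8


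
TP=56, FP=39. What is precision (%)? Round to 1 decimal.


Precision = TP / (TP + FP) * 100
= 56 / (56 + 39)
= 56 / 95
= 0.5895
= 58.9%

58.9


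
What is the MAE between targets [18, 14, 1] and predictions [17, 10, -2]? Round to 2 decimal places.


Absolute errors: [1, 4, 3]
Sum of absolute errors = 8
MAE = 8 / 3 = 2.67

2.67


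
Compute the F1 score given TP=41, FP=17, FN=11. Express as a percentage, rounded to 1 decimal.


Precision = TP / (TP + FP) = 41 / 58 = 0.7069
Recall = TP / (TP + FN) = 41 / 52 = 0.7885
F1 = 2 * P * R / (P + R)
= 2 * 0.7069 * 0.7885 / (0.7069 + 0.7885)
= 1.1147 / 1.4954
= 0.7455
As percentage: 74.5%

74.5


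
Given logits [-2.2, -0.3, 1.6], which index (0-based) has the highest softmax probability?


Softmax is a monotonic transformation, so it preserves the argmax.
We need to find the index of the maximum logit.
Index 0: -2.2
Index 1: -0.3
Index 2: 1.6
Maximum logit = 1.6 at index 2

2


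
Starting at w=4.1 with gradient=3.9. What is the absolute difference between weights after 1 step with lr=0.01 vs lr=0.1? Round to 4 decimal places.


With lr=0.01: w_new = 4.1 - 0.01 * 3.9 = 4.061
With lr=0.1: w_new = 4.1 - 0.1 * 3.9 = 3.71
Absolute difference = |4.061 - 3.71|
= 0.3510

0.3510


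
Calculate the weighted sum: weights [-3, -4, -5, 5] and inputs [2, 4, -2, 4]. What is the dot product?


Element-wise products:
-3 * 2 = -6
-4 * 4 = -16
-5 * -2 = 10
5 * 4 = 20
Sum = -6 + -16 + 10 + 20
= 8

8


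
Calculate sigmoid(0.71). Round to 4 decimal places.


sigmoid(z) = 1 / (1 + exp(-z))
exp(-(0.71)) = exp(-0.71) = 0.4916
1 + 0.4916 = 1.4916
1 / 1.4916 = 0.6704

0.6704


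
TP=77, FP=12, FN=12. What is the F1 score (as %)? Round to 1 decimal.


Precision = TP / (TP + FP) = 77 / 89 = 0.8652
Recall = TP / (TP + FN) = 77 / 89 = 0.8652
F1 = 2 * P * R / (P + R)
= 2 * 0.8652 * 0.8652 / (0.8652 + 0.8652)
= 1.497 / 1.7303
= 0.8652
As percentage: 86.5%

86.5


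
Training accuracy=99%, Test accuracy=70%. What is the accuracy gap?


Gap = train_accuracy - test_accuracy
= 99 - 70
= 29%
This large gap strongly indicates overfitting.

29


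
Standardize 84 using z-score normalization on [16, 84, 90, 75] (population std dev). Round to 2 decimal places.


Mean = (16 + 84 + 90 + 75) / 4 = 66.25
Variance = sum((x_i - mean)^2) / n = 870.1875
Std = sqrt(870.1875) = 29.4989
Z = (x - mean) / std
= (84 - 66.25) / 29.4989
= 17.75 / 29.4989
= 0.60

0.60


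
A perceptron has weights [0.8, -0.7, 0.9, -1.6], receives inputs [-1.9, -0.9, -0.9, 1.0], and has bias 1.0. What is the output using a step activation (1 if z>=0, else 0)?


z = w . x + b
= 0.8*-1.9 + -0.7*-0.9 + 0.9*-0.9 + -1.6*1.0 + 1.0
= -1.52 + 0.63 + -0.81 + -1.6 + 1.0
= -3.3 + 1.0
= -2.3
Since z = -2.3 < 0, output = 0

0


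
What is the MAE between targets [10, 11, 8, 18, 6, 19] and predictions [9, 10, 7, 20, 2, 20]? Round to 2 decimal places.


Absolute errors: [1, 1, 1, 2, 4, 1]
Sum of absolute errors = 10
MAE = 10 / 6 = 1.67

1.67


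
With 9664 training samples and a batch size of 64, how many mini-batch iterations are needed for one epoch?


Iterations per epoch = dataset_size / batch_size
= 9664 / 64
= 151

151


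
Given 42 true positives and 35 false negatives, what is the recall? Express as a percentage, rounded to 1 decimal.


Recall = TP / (TP + FN) * 100
= 42 / (42 + 35)
= 42 / 77
= 0.5455
= 54.5%

54.5


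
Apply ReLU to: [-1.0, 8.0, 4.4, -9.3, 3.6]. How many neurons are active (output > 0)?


ReLU(x) = max(0, x) for each element:
ReLU(-1.0) = 0
ReLU(8.0) = 8.0
ReLU(4.4) = 4.4
ReLU(-9.3) = 0
ReLU(3.6) = 3.6
Active neurons (>0): 3

3


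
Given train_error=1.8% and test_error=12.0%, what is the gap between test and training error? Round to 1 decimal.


Generalization gap = test_error - train_error
= 12.0 - 1.8
= 10.2%
A large gap suggests overfitting.

10.2


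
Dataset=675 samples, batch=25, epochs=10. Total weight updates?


Iterations per epoch = 675 / 25 = 27
Total updates = iterations_per_epoch * epochs
= 27 * 10
= 270

270


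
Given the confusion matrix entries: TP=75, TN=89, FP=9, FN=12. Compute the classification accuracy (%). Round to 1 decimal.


Accuracy = (TP + TN) / (TP + TN + FP + FN) * 100
= (75 + 89) / (75 + 89 + 9 + 12)
= 164 / 185
= 0.8865
= 88.6%

88.6


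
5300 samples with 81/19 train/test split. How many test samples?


Train samples = 5300 * 81% = 4293
Test samples = 5300 - 4293
= 1007

1007


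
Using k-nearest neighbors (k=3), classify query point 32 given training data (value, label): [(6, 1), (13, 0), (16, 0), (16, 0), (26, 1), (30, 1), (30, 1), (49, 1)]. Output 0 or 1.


Distances from query 32:
Point 30 (class 1): distance = 2
Point 30 (class 1): distance = 2
Point 26 (class 1): distance = 6
K=3 nearest neighbors: classes = [1, 1, 1]
Votes for class 1: 3 / 3
Majority vote => class 1

1


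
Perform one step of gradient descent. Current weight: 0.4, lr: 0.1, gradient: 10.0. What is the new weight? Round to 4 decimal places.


w_new = w_old - lr * gradient
= 0.4 - 0.1 * 10.0
= 0.4 - (1.0)
= -0.6000

-0.6000


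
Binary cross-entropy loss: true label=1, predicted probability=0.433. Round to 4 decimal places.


For y=1: Loss = -log(p)
= -log(0.433)
= -(-0.837)
= 0.8370

0.8370


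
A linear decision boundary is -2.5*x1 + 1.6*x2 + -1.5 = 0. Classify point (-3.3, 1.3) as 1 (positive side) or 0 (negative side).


Compute -2.5 * -3.3 + 1.6 * 1.3 + -1.5
= 8.25 + 2.08 + -1.5
= 8.83
Since 8.83 >= 0, the point is on the positive side.

1


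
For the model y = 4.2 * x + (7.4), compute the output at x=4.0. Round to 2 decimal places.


y = 4.2 * 4.0 + (7.4)
= 16.8 + (7.4)
= 24.20

24.20


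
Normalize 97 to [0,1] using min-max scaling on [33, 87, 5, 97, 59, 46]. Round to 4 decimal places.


Min = 5, Max = 97
Range = 97 - 5 = 92
Scaled = (x - min) / (max - min)
= (97 - 5) / 92
= 92 / 92
= 1.0000

1.0000


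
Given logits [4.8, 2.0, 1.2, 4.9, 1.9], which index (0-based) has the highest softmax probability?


Softmax is a monotonic transformation, so it preserves the argmax.
We need to find the index of the maximum logit.
Index 0: 4.8
Index 1: 2.0
Index 2: 1.2
Index 3: 4.9
Index 4: 1.9
Maximum logit = 4.9 at index 3

3


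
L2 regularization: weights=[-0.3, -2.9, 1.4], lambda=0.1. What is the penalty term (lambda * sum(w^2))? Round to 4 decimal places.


Squaring each weight:
(-0.3)^2 = 0.09
(-2.9)^2 = 8.41
1.4^2 = 1.96
Sum of squares = 10.46
Penalty = 0.1 * 10.46 = 1.0460

1.0460


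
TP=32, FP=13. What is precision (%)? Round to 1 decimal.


Precision = TP / (TP + FP) * 100
= 32 / (32 + 13)
= 32 / 45
= 0.7111
= 71.1%

71.1


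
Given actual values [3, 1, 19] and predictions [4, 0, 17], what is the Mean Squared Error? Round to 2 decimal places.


Differences: [-1, 1, 2]
Squared errors: [1, 1, 4]
Sum of squared errors = 6
MSE = 6 / 3 = 2.00

2.00


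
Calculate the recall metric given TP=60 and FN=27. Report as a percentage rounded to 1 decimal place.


Recall = TP / (TP + FN) * 100
= 60 / (60 + 27)
= 60 / 87
= 0.6897
= 69.0%

69.0


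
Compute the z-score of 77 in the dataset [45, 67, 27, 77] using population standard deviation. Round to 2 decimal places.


Mean = (45 + 67 + 27 + 77) / 4 = 54.0
Variance = sum((x_i - mean)^2) / n = 377.0
Std = sqrt(377.0) = 19.4165
Z = (x - mean) / std
= (77 - 54.0) / 19.4165
= 23.0 / 19.4165
= 1.18

1.18


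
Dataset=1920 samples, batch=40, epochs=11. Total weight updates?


Iterations per epoch = 1920 / 40 = 48
Total updates = iterations_per_epoch * epochs
= 48 * 11
= 528

528


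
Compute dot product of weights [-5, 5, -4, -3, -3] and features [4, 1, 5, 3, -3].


Element-wise products:
-5 * 4 = -20
5 * 1 = 5
-4 * 5 = -20
-3 * 3 = -9
-3 * -3 = 9
Sum = -20 + 5 + -20 + -9 + 9
= -35

-35


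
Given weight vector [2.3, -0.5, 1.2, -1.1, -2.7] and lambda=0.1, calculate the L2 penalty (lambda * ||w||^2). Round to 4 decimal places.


Squaring each weight:
2.3^2 = 5.29
(-0.5)^2 = 0.25
1.2^2 = 1.44
(-1.1)^2 = 1.21
(-2.7)^2 = 7.29
Sum of squares = 15.48
Penalty = 0.1 * 15.48 = 1.5480

1.5480


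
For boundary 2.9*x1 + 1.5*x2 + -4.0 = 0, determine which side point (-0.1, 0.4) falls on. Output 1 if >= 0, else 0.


Compute 2.9 * -0.1 + 1.5 * 0.4 + -4.0
= -0.29 + 0.6 + -4.0
= -3.69
Since -3.69 < 0, the point is on the negative side.

0


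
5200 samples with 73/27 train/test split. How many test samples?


Train samples = 5200 * 73% = 3796
Test samples = 5200 - 3796
= 1404

1404


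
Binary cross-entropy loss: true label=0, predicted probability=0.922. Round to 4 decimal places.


For y=0: Loss = -log(1-p)
= -log(1 - 0.922)
= -log(0.078)
= -(-2.551)
= 2.5510

2.5510


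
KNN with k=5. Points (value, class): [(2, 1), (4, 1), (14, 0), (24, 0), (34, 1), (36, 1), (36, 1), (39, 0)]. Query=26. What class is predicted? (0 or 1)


Distances from query 26:
Point 24 (class 0): distance = 2
Point 34 (class 1): distance = 8
Point 36 (class 1): distance = 10
Point 36 (class 1): distance = 10
Point 14 (class 0): distance = 12
K=5 nearest neighbors: classes = [0, 1, 1, 1, 0]
Votes for class 1: 3 / 5
Majority vote => class 1

1


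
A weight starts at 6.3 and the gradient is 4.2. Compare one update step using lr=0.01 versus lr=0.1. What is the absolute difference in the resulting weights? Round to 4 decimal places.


With lr=0.01: w_new = 6.3 - 0.01 * 4.2 = 6.258
With lr=0.1: w_new = 6.3 - 0.1 * 4.2 = 5.88
Absolute difference = |6.258 - 5.88|
= 0.3780

0.3780


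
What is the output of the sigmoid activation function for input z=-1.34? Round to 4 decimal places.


sigmoid(z) = 1 / (1 + exp(-z))
exp(-(-1.34)) = exp(1.34) = 3.819
1 + 3.819 = 4.819
1 / 4.819 = 0.2075

0.2075


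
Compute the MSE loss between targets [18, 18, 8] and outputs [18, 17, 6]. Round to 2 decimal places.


Differences: [0, 1, 2]
Squared errors: [0, 1, 4]
Sum of squared errors = 5
MSE = 5 / 3 = 1.67

1.67


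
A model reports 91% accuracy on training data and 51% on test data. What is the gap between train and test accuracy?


Gap = train_accuracy - test_accuracy
= 91 - 51
= 40%
This large gap strongly indicates overfitting.

40


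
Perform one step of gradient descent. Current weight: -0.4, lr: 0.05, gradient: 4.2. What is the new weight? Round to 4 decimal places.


w_new = w_old - lr * gradient
= -0.4 - 0.05 * 4.2
= -0.4 - (0.21)
= -0.6100

-0.6100


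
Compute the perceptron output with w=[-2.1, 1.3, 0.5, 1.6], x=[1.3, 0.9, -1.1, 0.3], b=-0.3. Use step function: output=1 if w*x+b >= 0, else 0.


z = w . x + b
= -2.1*1.3 + 1.3*0.9 + 0.5*-1.1 + 1.6*0.3 + -0.3
= -2.73 + 1.17 + -0.55 + 0.48 + -0.3
= -1.63 + -0.3
= -1.93
Since z = -1.93 < 0, output = 0

0


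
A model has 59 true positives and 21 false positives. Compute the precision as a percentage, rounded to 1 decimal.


Precision = TP / (TP + FP) * 100
= 59 / (59 + 21)
= 59 / 80
= 0.7375
= 73.8%

73.8


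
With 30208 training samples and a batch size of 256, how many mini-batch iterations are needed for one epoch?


Iterations per epoch = dataset_size / batch_size
= 30208 / 256
= 118

118


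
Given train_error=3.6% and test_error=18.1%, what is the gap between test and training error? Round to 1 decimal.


Generalization gap = test_error - train_error
= 18.1 - 3.6
= 14.5%
A large gap suggests overfitting.

14.5


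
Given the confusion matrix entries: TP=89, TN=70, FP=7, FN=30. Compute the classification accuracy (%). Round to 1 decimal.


Accuracy = (TP + TN) / (TP + TN + FP + FN) * 100
= (89 + 70) / (89 + 70 + 7 + 30)
= 159 / 196
= 0.8112
= 81.1%

81.1


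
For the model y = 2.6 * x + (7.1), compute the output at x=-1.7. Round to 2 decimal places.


y = 2.6 * -1.7 + (7.1)
= -4.42 + (7.1)
= 2.68

2.68


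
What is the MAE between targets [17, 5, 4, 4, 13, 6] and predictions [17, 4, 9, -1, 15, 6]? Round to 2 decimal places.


Absolute errors: [0, 1, 5, 5, 2, 0]
Sum of absolute errors = 13
MAE = 13 / 6 = 2.17

2.17


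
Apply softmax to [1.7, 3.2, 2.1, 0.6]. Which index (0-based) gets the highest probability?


Softmax is a monotonic transformation, so it preserves the argmax.
We need to find the index of the maximum logit.
Index 0: 1.7
Index 1: 3.2
Index 2: 2.1
Index 3: 0.6
Maximum logit = 3.2 at index 1

1


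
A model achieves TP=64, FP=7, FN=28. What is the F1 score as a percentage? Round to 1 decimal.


Precision = TP / (TP + FP) = 64 / 71 = 0.9014
Recall = TP / (TP + FN) = 64 / 92 = 0.6957
F1 = 2 * P * R / (P + R)
= 2 * 0.9014 * 0.6957 / (0.9014 + 0.6957)
= 1.2541 / 1.5971
= 0.7853
As percentage: 78.5%

78.5


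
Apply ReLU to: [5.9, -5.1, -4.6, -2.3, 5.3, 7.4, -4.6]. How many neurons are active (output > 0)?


ReLU(x) = max(0, x) for each element:
ReLU(5.9) = 5.9
ReLU(-5.1) = 0
ReLU(-4.6) = 0
ReLU(-2.3) = 0
ReLU(5.3) = 5.3
ReLU(7.4) = 7.4
ReLU(-4.6) = 0
Active neurons (>0): 3

3


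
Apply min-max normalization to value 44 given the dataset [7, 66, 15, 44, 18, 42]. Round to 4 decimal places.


Min = 7, Max = 66
Range = 66 - 7 = 59
Scaled = (x - min) / (max - min)
= (44 - 7) / 59
= 37 / 59
= 0.6271

0.6271


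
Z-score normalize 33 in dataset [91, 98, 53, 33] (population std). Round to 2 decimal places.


Mean = (91 + 98 + 53 + 33) / 4 = 68.75
Variance = sum((x_i - mean)^2) / n = 719.1875
Std = sqrt(719.1875) = 26.8177
Z = (x - mean) / std
= (33 - 68.75) / 26.8177
= -35.75 / 26.8177
= -1.33

-1.33


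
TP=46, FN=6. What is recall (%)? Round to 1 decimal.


Recall = TP / (TP + FN) * 100
= 46 / (46 + 6)
= 46 / 52
= 0.8846
= 88.5%

88.5


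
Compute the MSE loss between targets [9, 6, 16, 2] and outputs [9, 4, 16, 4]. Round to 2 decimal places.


Differences: [0, 2, 0, -2]
Squared errors: [0, 4, 0, 4]
Sum of squared errors = 8
MSE = 8 / 4 = 2.00

2.00


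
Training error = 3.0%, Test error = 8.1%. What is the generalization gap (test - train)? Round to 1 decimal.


Generalization gap = test_error - train_error
= 8.1 - 3.0
= 5.1%
A moderate gap.

5.1


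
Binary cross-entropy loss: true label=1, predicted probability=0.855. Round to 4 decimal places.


For y=1: Loss = -log(p)
= -log(0.855)
= -(-0.1567)
= 0.1567

0.1567


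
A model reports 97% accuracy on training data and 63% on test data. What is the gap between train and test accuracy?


Gap = train_accuracy - test_accuracy
= 97 - 63
= 34%
This large gap strongly indicates overfitting.

34


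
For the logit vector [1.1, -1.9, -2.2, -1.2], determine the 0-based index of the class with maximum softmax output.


Softmax is a monotonic transformation, so it preserves the argmax.
We need to find the index of the maximum logit.
Index 0: 1.1
Index 1: -1.9
Index 2: -2.2
Index 3: -1.2
Maximum logit = 1.1 at index 0

0


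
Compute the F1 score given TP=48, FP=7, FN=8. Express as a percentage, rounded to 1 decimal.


Precision = TP / (TP + FP) = 48 / 55 = 0.8727
Recall = TP / (TP + FN) = 48 / 56 = 0.8571
F1 = 2 * P * R / (P + R)
= 2 * 0.8727 * 0.8571 / (0.8727 + 0.8571)
= 1.4961 / 1.7299
= 0.8649
As percentage: 86.5%

86.5


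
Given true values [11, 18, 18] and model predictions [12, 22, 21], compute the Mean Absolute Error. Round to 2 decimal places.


Absolute errors: [1, 4, 3]
Sum of absolute errors = 8
MAE = 8 / 3 = 2.67

2.67


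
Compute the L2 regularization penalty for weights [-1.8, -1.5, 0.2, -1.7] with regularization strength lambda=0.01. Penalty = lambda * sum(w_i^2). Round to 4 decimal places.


Squaring each weight:
(-1.8)^2 = 3.24
(-1.5)^2 = 2.25
0.2^2 = 0.04
(-1.7)^2 = 2.89
Sum of squares = 8.42
Penalty = 0.01 * 8.42 = 0.0842

0.0842


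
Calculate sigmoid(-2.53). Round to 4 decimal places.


sigmoid(z) = 1 / (1 + exp(-z))
exp(-(-2.53)) = exp(2.53) = 12.5535
1 + 12.5535 = 13.5535
1 / 13.5535 = 0.0738

0.0738


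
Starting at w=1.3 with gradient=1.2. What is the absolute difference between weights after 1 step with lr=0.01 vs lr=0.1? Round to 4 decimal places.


With lr=0.01: w_new = 1.3 - 0.01 * 1.2 = 1.288
With lr=0.1: w_new = 1.3 - 0.1 * 1.2 = 1.18
Absolute difference = |1.288 - 1.18|
= 0.1080

0.1080


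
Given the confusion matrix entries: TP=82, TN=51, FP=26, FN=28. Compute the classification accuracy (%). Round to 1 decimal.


Accuracy = (TP + TN) / (TP + TN + FP + FN) * 100
= (82 + 51) / (82 + 51 + 26 + 28)
= 133 / 187
= 0.7112
= 71.1%

71.1


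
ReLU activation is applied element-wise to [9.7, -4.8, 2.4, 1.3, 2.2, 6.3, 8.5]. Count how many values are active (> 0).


ReLU(x) = max(0, x) for each element:
ReLU(9.7) = 9.7
ReLU(-4.8) = 0
ReLU(2.4) = 2.4
ReLU(1.3) = 1.3
ReLU(2.2) = 2.2
ReLU(6.3) = 6.3
ReLU(8.5) = 8.5
Active neurons (>0): 6

6


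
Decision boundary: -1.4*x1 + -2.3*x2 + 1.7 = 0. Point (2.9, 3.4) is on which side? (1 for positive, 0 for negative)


Compute -1.4 * 2.9 + -2.3 * 3.4 + 1.7
= -4.06 + -7.82 + 1.7
= -10.18
Since -10.18 < 0, the point is on the negative side.

0


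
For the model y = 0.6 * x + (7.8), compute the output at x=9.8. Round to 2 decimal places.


y = 0.6 * 9.8 + (7.8)
= 5.88 + (7.8)
= 13.68

13.68


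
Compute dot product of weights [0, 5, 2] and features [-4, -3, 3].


Element-wise products:
0 * -4 = 0
5 * -3 = -15
2 * 3 = 6
Sum = 0 + -15 + 6
= -9

-9


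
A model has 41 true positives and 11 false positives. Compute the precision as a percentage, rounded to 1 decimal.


Precision = TP / (TP + FP) * 100
= 41 / (41 + 11)
= 41 / 52
= 0.7885
= 78.8%

78.8


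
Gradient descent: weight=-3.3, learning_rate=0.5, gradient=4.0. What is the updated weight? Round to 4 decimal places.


w_new = w_old - lr * gradient
= -3.3 - 0.5 * 4.0
= -3.3 - (2.0)
= -5.3000

-5.3000


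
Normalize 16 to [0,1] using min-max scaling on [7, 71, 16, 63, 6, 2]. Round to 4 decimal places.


Min = 2, Max = 71
Range = 71 - 2 = 69
Scaled = (x - min) / (max - min)
= (16 - 2) / 69
= 14 / 69
= 0.2029

0.2029


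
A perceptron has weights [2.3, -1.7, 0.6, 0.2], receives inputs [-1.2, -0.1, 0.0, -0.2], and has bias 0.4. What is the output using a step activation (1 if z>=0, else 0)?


z = w . x + b
= 2.3*-1.2 + -1.7*-0.1 + 0.6*0.0 + 0.2*-0.2 + 0.4
= -2.76 + 0.17 + 0.0 + -0.04 + 0.4
= -2.63 + 0.4
= -2.23
Since z = -2.23 < 0, output = 0

0


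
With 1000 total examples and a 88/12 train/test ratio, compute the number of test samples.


Train samples = 1000 * 88% = 880
Test samples = 1000 - 880
= 120

120


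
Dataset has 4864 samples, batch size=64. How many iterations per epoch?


Iterations per epoch = dataset_size / batch_size
= 4864 / 64
= 76

76


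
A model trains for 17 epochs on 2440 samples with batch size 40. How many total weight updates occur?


Iterations per epoch = 2440 / 40 = 61
Total updates = iterations_per_epoch * epochs
= 61 * 17
= 1037

1037


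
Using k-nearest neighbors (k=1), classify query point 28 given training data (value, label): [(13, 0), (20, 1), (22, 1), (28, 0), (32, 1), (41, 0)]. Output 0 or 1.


Distances from query 28:
Point 28 (class 0): distance = 0
K=1 nearest neighbors: classes = [0]
Votes for class 1: 0 / 1
Majority vote => class 0

0


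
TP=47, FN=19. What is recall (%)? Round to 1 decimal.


Recall = TP / (TP + FN) * 100
= 47 / (47 + 19)
= 47 / 66
= 0.7121
= 71.2%

71.2


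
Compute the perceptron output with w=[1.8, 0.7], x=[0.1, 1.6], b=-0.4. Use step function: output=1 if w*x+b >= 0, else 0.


z = w . x + b
= 1.8*0.1 + 0.7*1.6 + -0.4
= 0.18 + 1.12 + -0.4
= 1.3 + -0.4
= 0.9
Since z = 0.9 >= 0, output = 1

1


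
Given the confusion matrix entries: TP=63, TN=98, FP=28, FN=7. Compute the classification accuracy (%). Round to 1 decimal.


Accuracy = (TP + TN) / (TP + TN + FP + FN) * 100
= (63 + 98) / (63 + 98 + 28 + 7)
= 161 / 196
= 0.8214
= 82.1%

82.1


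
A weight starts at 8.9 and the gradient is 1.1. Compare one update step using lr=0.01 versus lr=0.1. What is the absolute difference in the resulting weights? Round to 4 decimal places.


With lr=0.01: w_new = 8.9 - 0.01 * 1.1 = 8.889
With lr=0.1: w_new = 8.9 - 0.1 * 1.1 = 8.79
Absolute difference = |8.889 - 8.79|
= 0.0990

0.0990


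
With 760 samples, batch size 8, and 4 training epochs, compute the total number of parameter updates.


Iterations per epoch = 760 / 8 = 95
Total updates = iterations_per_epoch * epochs
= 95 * 4
= 380

380


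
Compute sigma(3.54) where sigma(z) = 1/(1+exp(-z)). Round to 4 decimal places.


sigmoid(z) = 1 / (1 + exp(-z))
exp(-(3.54)) = exp(-3.54) = 0.029
1 + 0.029 = 1.029
1 / 1.029 = 0.9718

0.9718


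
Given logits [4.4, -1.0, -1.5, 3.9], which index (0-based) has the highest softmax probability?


Softmax is a monotonic transformation, so it preserves the argmax.
We need to find the index of the maximum logit.
Index 0: 4.4
Index 1: -1.0
Index 2: -1.5
Index 3: 3.9
Maximum logit = 4.4 at index 0

0


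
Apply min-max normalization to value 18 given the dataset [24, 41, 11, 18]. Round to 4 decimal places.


Min = 11, Max = 41
Range = 41 - 11 = 30
Scaled = (x - min) / (max - min)
= (18 - 11) / 30
= 7 / 30
= 0.2333

0.2333


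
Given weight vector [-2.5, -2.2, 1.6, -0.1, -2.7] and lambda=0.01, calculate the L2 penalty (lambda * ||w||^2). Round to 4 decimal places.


Squaring each weight:
(-2.5)^2 = 6.25
(-2.2)^2 = 4.84
1.6^2 = 2.56
(-0.1)^2 = 0.01
(-2.7)^2 = 7.29
Sum of squares = 20.95
Penalty = 0.01 * 20.95 = 0.2095

0.2095


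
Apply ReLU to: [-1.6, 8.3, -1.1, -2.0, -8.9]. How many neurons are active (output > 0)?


ReLU(x) = max(0, x) for each element:
ReLU(-1.6) = 0
ReLU(8.3) = 8.3
ReLU(-1.1) = 0
ReLU(-2.0) = 0
ReLU(-8.9) = 0
Active neurons (>0): 1

1


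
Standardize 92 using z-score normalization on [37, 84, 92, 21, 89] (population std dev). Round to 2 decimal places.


Mean = (37 + 84 + 92 + 21 + 89) / 5 = 64.6
Variance = sum((x_i - mean)^2) / n = 877.04
Std = sqrt(877.04) = 29.6149
Z = (x - mean) / std
= (92 - 64.6) / 29.6149
= 27.4 / 29.6149
= 0.93

0.93


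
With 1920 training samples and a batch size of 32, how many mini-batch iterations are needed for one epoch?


Iterations per epoch = dataset_size / batch_size
= 1920 / 32
= 60

60


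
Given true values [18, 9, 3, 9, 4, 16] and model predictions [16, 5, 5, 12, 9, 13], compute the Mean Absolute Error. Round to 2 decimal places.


Absolute errors: [2, 4, 2, 3, 5, 3]
Sum of absolute errors = 19
MAE = 19 / 6 = 3.17

3.17
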